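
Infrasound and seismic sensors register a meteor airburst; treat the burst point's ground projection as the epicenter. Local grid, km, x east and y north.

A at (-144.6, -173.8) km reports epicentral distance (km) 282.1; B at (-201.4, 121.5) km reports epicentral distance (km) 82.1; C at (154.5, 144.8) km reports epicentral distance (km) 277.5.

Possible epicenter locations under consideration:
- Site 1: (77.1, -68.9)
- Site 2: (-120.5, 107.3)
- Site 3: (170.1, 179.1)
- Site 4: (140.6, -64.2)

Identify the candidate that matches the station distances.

Site 2

For each candidate, compare |candidate − station| to the reported distance:
Site 1: residuals A 36.8, B 255.3, C 50.2 → max 255.3 km
Site 2: residuals A 0.0, B 0.0, C 0.0 → max 0.0 km
Site 3: residuals A 190.7, B 293.8, C 239.8 → max 293.8 km
Site 4: residuals A 23.4, B 307.1, C 68.0 → max 307.1 km
Only Site 2 has all residuals ≈ 0.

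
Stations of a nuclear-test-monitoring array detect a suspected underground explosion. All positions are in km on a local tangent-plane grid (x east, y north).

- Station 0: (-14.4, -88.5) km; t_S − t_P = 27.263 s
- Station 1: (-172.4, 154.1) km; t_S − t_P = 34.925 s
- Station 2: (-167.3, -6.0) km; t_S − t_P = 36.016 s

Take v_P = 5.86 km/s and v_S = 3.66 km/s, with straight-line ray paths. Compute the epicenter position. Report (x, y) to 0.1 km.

Distance from S−P lag: d = Δt · v_P v_S / (v_P − v_S) = Δt · (5.86·3.66)/(5.86−3.66) ≈ 9.7489·Δt.
So d_Station 0 = 265.78, d_Station 1 = 340.48, d_Station 2 = 351.12 km.
Circle about each station: (x + 14.4)² + (y + 88.5)² = 265.78²; (x + 172.4)² + (y − 154.1)² = 340.48²; (x + 167.3)² + (y + 6.0)² = 351.12².
Subtracting the Station 0 equation from the Station 1 and Station 2 equations removes the quadratic terms:
-316.0 x + 485.2 y = 141.34
-305.8 x + 165.0 y = -32660.57
Solving the 2×2 system: x ≈ 164.9, y ≈ 107.7 km.

164.9 km east, 107.7 km north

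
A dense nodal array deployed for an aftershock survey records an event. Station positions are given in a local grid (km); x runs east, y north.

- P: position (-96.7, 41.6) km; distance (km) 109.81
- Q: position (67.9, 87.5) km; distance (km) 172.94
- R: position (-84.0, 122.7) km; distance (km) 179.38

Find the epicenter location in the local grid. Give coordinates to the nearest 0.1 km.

(-36.6, -50.3)

Circle about each station: (x + 96.7)² + (y − 41.6)² = 109.81²; (x − 67.9)² + (y − 87.5)² = 172.94²; (x + 84.0)² + (y − 122.7)² = 179.38².
Subtracting pairs of circle equations eliminates x²+y² and gives linear equations (the radical axes):
329.2 x + 91.8 y = -16664.80
25.4 x + 162.2 y = -9089.11
Solving the 2×2 system: x ≈ -36.6, y ≈ -50.3 km.
Check against P (with the unrounded x, y): √((x + 96.7)²+(y − 41.6)²) = 109.82 ≈ 109.81 km. ✓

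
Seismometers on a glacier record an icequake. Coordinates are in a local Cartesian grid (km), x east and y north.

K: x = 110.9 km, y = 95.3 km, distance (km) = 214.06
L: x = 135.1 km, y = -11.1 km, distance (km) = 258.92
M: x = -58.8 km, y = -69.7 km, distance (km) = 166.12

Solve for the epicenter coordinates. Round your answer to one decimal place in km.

Circle about each station: (x − 110.9)² + (y − 95.3)² = 214.06²; (x − 135.1)² + (y + 11.1)² = 258.92²; (x + 58.8)² + (y + 69.7)² = 166.12².
Subtracting the K equation from the L and M equations removes the quadratic terms:
48.4 x − 212.8 y = -24223.56
-339.4 x − 330.0 y = 5160.46
Solving the 2×2 system: x ≈ -103.1, y ≈ 90.4 km.

-103.1 km east, 90.4 km north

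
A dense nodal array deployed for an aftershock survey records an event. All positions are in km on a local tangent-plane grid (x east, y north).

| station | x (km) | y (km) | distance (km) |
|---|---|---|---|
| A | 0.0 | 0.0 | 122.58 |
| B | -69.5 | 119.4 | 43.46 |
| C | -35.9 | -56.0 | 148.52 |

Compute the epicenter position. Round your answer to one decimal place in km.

Circle about each station: x² + y² = 122.58²; (x + 69.5)² + (y − 119.4)² = 43.46²; (x + 35.9)² + (y + 56.0)² = 148.52².
Subtracting the A equation from the B and C equations removes the quadratic terms:
-139.0 x + 238.8 y = 32223.69
-71.8 x − 112.0 y = -2607.52
Solving the 2×2 system: x ≈ -91.3, y ≈ 81.8 km.

(-91.3, 81.8)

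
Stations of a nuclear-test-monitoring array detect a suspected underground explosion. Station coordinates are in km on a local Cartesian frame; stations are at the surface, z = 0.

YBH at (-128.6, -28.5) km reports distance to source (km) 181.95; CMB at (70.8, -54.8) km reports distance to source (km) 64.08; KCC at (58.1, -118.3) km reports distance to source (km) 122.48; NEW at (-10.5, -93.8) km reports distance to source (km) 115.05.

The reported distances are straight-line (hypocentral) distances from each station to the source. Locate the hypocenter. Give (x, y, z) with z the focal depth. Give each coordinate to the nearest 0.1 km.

x ≈ 49.6 km, y ≈ 2.2 km, depth ≈ 20.2 km

Each station gives a sphere (x−x_i)² + (y−y_i)² + z² = d_i² (stations at z=0).
Subtracting the YBH sphere from CMB and KCC: z² cancels, leaving linear equations in x and y:
398.8 x − 52.6 y = 19665.03
373.4 x − 179.6 y = 18124.74
Solving: x ≈ 49.602, y ≈ 2.208 km (keep extra digits for the depth step; rounded: 49.6, 2.2).
Then from the YBH sphere: z² = 181.95² − (x + 128.6)² − (y + 28.5)² with x = 49.602, y = 2.208, so z ≈ 20.171 ≈ 20.2 km.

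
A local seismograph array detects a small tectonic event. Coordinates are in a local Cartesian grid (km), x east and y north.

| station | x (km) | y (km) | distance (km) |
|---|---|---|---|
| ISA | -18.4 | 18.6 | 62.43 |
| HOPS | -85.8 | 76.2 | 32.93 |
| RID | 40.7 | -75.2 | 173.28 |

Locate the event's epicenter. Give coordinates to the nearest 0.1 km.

x ≈ -53.4 km, y ≈ 70.3 km

Circle about each station: (x + 18.4)² + (y − 18.6)² = 62.43²; (x + 85.8)² + (y − 76.2)² = 32.93²; (x − 40.7)² + (y + 75.2)² = 173.28².
Subtracting the ISA equation from the HOPS and RID equations removes the quadratic terms:
-134.8 x + 115.2 y = 15296.68
118.2 x − 187.6 y = -19501.44
Solving the 2×2 system: x ≈ -53.4, y ≈ 70.3 km.
Check against ISA (with the unrounded x, y): √((x + 18.4)²+(y − 18.6)²) = 62.44 ≈ 62.43 km. ✓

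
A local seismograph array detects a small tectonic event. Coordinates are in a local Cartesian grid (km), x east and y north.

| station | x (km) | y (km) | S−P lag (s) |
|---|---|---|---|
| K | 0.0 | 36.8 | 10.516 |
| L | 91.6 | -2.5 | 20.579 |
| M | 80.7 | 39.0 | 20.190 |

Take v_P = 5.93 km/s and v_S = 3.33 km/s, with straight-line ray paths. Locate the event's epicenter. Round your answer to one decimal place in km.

(-64.5, -10.3)

Distance from S−P lag: d = Δt · v_P v_S / (v_P − v_S) = Δt · (5.93·3.33)/(5.93−3.33) ≈ 7.5950·Δt.
So d_K = 79.87, d_L = 156.30, d_M = 153.34 km.
Circle about each station: x² + (y − 36.8)² = 79.87²; (x − 91.6)² + (y + 2.5)² = 156.30²; (x − 80.7)² + (y − 39.0)² = 153.34².
Subtracting the K equation from the L and M equations removes the quadratic terms:
183.2 x − 78.6 y = -11007.90
161.4 x + 4.4 y = -10454.69
Solving the 2×2 system: x ≈ -64.5, y ≈ -10.3 km.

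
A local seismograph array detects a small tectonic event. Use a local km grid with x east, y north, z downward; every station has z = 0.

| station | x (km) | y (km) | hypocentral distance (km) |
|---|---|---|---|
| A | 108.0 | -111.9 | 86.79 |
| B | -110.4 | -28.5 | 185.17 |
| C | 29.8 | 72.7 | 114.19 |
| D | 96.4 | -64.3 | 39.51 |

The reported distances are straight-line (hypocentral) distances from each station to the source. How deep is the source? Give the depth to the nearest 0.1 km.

Each station gives a sphere (x−x_i)² + (y−y_i)² + z² = d_i² (stations at z=0).
Subtracting the A sphere from B and C: z² cancels, leaving linear equations in x and y:
-436.8 x + 166.8 y = -37940.62
-156.4 x + 369.2 y = -23519.13
Solving: x ≈ 74.602, y ≈ -32.100 km (keep extra digits for the depth step; rounded: 74.6, -32.1).
Then from the A sphere: z² = 86.79² − (x − 108.0)² − (y + 111.9)² with x = 74.602, y = -32.100, so z ≈ 7.003 ≈ 7.0 km.

7.0 km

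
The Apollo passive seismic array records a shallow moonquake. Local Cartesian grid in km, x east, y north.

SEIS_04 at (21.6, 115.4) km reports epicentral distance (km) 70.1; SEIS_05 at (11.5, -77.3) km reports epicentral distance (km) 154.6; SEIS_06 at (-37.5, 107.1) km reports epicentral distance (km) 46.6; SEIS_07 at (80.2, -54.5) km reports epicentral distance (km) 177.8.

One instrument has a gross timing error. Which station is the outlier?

Solve using three stations at a time. Using SEIS_05, SEIS_06, SEIS_07 (subtract circle equations pairwise → linear system) gives (x, y) ≈ (-53.1, 63.2).
Distances from that point to each station vs reported:
  SEIS_04: calculated 91.2 vs reported 70.1 → residual 21.1 km
  SEIS_05: calculated 154.6 vs reported 154.6 → residual 0.0 km
  SEIS_06: calculated 46.6 vs reported 46.6 → residual 0.0 km
  SEIS_07: calculated 177.8 vs reported 177.8 → residual 0.0 km
SEIS_05, SEIS_06, SEIS_07 are mutually consistent (residuals ≈ 0); SEIS_04 is off by 21.1 km.

SEIS_04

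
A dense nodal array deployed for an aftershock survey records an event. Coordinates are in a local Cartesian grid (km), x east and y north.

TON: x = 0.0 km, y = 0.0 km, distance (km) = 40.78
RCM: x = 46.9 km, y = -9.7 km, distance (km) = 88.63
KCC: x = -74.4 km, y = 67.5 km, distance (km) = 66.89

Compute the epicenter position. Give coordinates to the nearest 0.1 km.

(-39.4, 10.5)

Circle about each station: x² + y² = 40.78²; (x − 46.9)² + (y + 9.7)² = 88.63²; (x + 74.4)² + (y − 67.5)² = 66.89².
Subtracting pairs of circle equations eliminates x²+y² and gives linear equations (the radical axes):
93.8 x − 19.4 y = -3898.57
-148.8 x + 135.0 y = 7280.35
Solving the 2×2 system: x ≈ -39.4, y ≈ 10.5 km.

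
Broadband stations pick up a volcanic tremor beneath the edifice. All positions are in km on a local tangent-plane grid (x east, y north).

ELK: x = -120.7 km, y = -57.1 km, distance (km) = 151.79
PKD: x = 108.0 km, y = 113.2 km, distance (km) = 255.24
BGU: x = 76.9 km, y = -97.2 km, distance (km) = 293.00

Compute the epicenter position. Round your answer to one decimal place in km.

Circle about each station: (x + 120.7)² + (y + 57.1)² = 151.79²; (x − 108.0)² + (y − 113.2)² = 255.24²; (x − 76.9)² + (y + 97.2)² = 293.00².
Subtracting the ELK equation from the PKD and BGU equations removes the quadratic terms:
457.4 x + 340.6 y = -35457.91
395.2 x − 80.2 y = -65276.25
Solving the 2×2 system: x ≈ -146.4, y ≈ 92.5 km.
Check against ELK (with the unrounded x, y): √((x + 120.7)²+(y + 57.1)²) = 151.79 ≈ 151.79 km. ✓

x ≈ -146.4 km, y ≈ 92.5 km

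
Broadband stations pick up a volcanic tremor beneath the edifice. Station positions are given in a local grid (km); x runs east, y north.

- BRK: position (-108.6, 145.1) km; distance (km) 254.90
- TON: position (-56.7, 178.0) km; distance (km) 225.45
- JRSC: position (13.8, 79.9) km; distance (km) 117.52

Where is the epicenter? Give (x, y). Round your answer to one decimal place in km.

126.5 km east, 46.6 km north

Circle about each station: (x + 108.6)² + (y − 145.1)² = 254.90²; (x + 56.7)² + (y − 178.0)² = 225.45²; (x − 13.8)² + (y − 79.9)² = 117.52².
Subtracting pairs of circle equations eliminates x²+y² and gives linear equations (the radical axes):
103.8 x + 65.8 y = 16197.23
244.8 x − 130.4 y = 24889.54
Solving the 2×2 system: x ≈ 126.5, y ≈ 46.6 km.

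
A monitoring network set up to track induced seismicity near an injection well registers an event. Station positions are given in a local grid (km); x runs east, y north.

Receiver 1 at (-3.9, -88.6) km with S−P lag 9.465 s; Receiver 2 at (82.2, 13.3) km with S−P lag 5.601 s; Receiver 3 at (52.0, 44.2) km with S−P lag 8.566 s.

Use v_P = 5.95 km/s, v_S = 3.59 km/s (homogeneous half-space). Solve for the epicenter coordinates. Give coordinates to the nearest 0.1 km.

Distance from S−P lag: d = Δt · v_P v_S / (v_P − v_S) = Δt · (5.95·3.59)/(5.95−3.59) ≈ 9.0511·Δt.
So d_Receiver 1 = 85.67, d_Receiver 2 = 50.69, d_Receiver 3 = 77.53 km.
Circle about each station: (x + 3.9)² + (y + 88.6)² = 85.67²; (x − 82.2)² + (y − 13.3)² = 50.69²; (x − 52.0)² + (y − 44.2)² = 77.53².
Subtracting pairs of circle equations eliminates x²+y² and gives linear equations (the radical axes):
172.2 x + 203.8 y = 3838.43
111.8 x + 265.6 y = -1879.08
Solving the 2×2 system: x ≈ 61.1, y ≈ -32.8 km.

61.1 km east, -32.8 km north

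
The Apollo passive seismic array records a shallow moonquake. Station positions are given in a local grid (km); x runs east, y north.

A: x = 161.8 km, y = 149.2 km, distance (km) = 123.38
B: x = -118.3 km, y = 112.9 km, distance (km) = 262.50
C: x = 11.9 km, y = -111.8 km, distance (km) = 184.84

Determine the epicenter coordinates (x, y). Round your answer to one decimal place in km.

Circle about each station: (x − 161.8)² + (y − 149.2)² = 123.38²; (x + 118.3)² + (y − 112.9)² = 262.50²; (x − 11.9)² + (y + 111.8)² = 184.84².
Subtracting the A equation from the B and C equations removes the quadratic terms:
-560.2 x − 72.6 y = -75382.21
-299.8 x − 522.0 y = -54742.23
Solving the 2×2 system: x ≈ 130.7, y ≈ 29.8 km.
Check against A (with the unrounded x, y): √((x − 161.8)²+(y − 149.2)²) = 123.38 ≈ 123.38 km. ✓

(130.7, 29.8)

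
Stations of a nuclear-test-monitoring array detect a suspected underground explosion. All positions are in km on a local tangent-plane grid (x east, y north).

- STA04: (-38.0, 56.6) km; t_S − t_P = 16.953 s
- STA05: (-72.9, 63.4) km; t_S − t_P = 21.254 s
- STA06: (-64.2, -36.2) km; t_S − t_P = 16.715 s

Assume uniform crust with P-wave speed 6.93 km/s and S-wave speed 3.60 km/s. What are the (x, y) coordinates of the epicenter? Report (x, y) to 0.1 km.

x ≈ 60.4 km, y ≈ -23.7 km

Distance from S−P lag: d = Δt · v_P v_S / (v_P − v_S) = Δt · (6.93·3.60)/(6.93−3.60) ≈ 7.4919·Δt.
So d_STA04 = 127.01, d_STA05 = 159.23, d_STA06 = 125.23 km.
Circle about each station: (x + 38.0)² + (y − 56.6)² = 127.01²; (x + 72.9)² + (y − 63.4)² = 159.23²; (x + 64.2)² + (y + 36.2)² = 125.23².
Subtracting pairs of circle equations eliminates x²+y² and gives linear equations (the radical axes):
-69.8 x + 13.6 y = -4536.24
-52.4 x − 185.6 y = 1233.51
Solving the 2×2 system: x ≈ 60.4, y ≈ -23.7 km.
Check against STA04 (with the unrounded x, y): √((x + 38.0)²+(y − 56.6)²) = 126.98 ≈ 127.01 km. ✓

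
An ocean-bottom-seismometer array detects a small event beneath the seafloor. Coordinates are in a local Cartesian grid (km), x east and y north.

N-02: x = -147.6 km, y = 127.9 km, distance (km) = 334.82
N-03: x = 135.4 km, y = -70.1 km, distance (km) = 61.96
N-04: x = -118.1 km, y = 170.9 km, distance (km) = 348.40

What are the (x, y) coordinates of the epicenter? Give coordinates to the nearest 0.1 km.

Circle about each station: (x + 147.6)² + (y − 127.9)² = 334.82²; (x − 135.4)² + (y + 70.1)² = 61.96²; (x + 118.1)² + (y − 170.9)² = 348.40².
Subtracting the N-02 equation from the N-03 and N-04 equations removes the quadratic terms:
566.0 x − 396.0 y = 93368.39
59.0 x + 86.0 y = -4267.88
Solving the 2×2 system: x ≈ 88.0, y ≈ -110.0 km.
Check against N-02 (with the unrounded x, y): √((x + 147.6)²+(y − 127.9)²) = 334.82 ≈ 334.82 km. ✓

(88.0, -110.0)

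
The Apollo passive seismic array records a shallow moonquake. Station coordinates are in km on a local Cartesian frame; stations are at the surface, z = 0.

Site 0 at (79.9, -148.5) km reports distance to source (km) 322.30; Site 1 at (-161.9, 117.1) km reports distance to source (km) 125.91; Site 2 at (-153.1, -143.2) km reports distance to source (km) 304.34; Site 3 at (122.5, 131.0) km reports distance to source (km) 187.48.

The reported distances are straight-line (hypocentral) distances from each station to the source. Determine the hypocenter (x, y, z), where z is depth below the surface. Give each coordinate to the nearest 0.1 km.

Each station gives a sphere (x−x_i)² + (y−y_i)² + z² = d_i² (stations at z=0).
Subtracting the Site 0 sphere from Site 1 and Site 2: z² cancels, leaving linear equations in x and y:
-483.6 x + 531.2 y = 99511.72
-466.0 x + 10.6 y = 26764.04
Solving: x ≈ -54.297, y ≈ 137.903 km (keep extra digits for the depth step; rounded: -54.3, 137.9).
Then from the Site 0 sphere: z² = 322.30² − (x − 79.9)² − (y + 148.5)² with x = -54.297, y = 137.903, so z ≈ 61.982 ≈ 62.0 km.

x ≈ -54.3 km, y ≈ 137.9 km, depth ≈ 62.0 km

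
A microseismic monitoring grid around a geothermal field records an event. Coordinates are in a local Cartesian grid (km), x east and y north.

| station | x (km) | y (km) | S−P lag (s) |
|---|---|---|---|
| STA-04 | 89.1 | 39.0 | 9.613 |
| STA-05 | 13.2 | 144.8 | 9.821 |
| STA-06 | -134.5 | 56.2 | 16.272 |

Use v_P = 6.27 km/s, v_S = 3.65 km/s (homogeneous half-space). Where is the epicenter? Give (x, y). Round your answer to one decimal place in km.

x ≈ 7.6 km, y ≈ 59.2 km

Distance from S−P lag: d = Δt · v_P v_S / (v_P − v_S) = Δt · (6.27·3.65)/(6.27−3.65) ≈ 8.7349·Δt.
So d_STA-04 = 83.97, d_STA-05 = 85.79, d_STA-06 = 142.13 km.
Circle about each station: (x − 89.1)² + (y − 39.0)² = 83.97²; (x − 13.2)² + (y − 144.8)² = 85.79²; (x + 134.5)² + (y − 56.2)² = 142.13².
Subtracting pairs of circle equations eliminates x²+y² and gives linear equations (the radical axes):
-151.8 x + 211.6 y = 11372.51
-447.2 x + 34.4 y = -1361.10
Solving the 2×2 system: x ≈ 7.6, y ≈ 59.2 km.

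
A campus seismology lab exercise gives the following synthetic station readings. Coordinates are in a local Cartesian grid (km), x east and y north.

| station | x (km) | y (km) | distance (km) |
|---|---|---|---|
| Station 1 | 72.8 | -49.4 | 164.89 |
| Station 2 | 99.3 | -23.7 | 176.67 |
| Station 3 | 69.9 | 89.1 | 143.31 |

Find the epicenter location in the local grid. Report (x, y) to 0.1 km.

-65.1 km east, 41.0 km north

Circle about each station: (x − 72.8)² + (y + 49.4)² = 164.89²; (x − 99.3)² + (y + 23.7)² = 176.67²; (x − 69.9)² + (y − 89.1)² = 143.31².
Subtracting the Station 1 equation from the Station 2 and Station 3 equations removes the quadratic terms:
53.0 x + 51.4 y = -1341.60
-5.8 x + 277.0 y = 11735.58
Solving the 2×2 system: x ≈ -65.1, y ≈ 41.0 km.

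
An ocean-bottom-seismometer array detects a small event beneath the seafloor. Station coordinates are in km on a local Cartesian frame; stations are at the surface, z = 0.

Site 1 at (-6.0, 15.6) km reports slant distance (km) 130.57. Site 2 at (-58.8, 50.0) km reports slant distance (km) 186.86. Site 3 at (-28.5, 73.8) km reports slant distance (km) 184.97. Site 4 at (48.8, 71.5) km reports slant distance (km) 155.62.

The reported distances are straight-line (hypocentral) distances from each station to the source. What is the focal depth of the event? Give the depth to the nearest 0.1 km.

Each station gives a sphere (x−x_i)² + (y−y_i)² + z² = d_i² (stations at z=0).
Subtracting the Site 1 sphere from Site 2 and Site 3: z² cancels, leaving linear equations in x and y:
-105.6 x + 68.8 y = -12190.05
-45.0 x + 116.4 y = -11186.05
Solving: x ≈ 70.610, y ≈ -68.802 km (keep extra digits for the depth step; rounded: 70.6, -68.8).
Then from the Site 1 sphere: z² = 130.57² − (x + 6.0)² − (y − 15.6)² with x = 70.610, y = -68.802, so z ≈ 63.685 ≈ 63.7 km.

63.7 km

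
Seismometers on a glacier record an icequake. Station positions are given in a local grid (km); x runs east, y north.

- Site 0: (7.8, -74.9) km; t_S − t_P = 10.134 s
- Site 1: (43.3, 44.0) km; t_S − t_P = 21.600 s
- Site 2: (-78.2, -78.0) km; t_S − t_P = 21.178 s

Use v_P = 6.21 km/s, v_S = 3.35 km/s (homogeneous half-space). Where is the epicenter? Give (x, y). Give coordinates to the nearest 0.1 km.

72.4 km east, -110.4 km north

Distance from S−P lag: d = Δt · v_P v_S / (v_P − v_S) = Δt · (6.21·3.35)/(6.21−3.35) ≈ 7.2740·Δt.
So d_Site 0 = 73.71, d_Site 1 = 157.12, d_Site 2 = 154.05 km.
Circle about each station: (x − 7.8)² + (y + 74.9)² = 73.71²; (x − 43.3)² + (y − 44.0)² = 157.12²; (x + 78.2)² + (y + 78.0)² = 154.05².
Subtracting pairs of circle equations eliminates x²+y² and gives linear equations (the radical axes):
71.0 x + 237.8 y = -21113.49
-172.0 x − 6.2 y = -11769.85
Solving the 2×2 system: x ≈ 72.4, y ≈ -110.4 km.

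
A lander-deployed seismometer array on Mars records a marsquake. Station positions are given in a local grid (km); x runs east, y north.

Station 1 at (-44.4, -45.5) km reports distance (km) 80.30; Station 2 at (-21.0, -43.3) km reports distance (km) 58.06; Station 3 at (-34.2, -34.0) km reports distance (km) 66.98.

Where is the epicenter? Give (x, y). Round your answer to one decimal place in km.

Circle about each station: (x + 44.4)² + (y + 45.5)² = 80.30²; (x + 21.0)² + (y + 43.3)² = 58.06²; (x + 34.2)² + (y + 34.0)² = 66.98².
Subtracting the Station 1 equation from the Station 2 and Station 3 equations removes the quadratic terms:
46.8 x + 4.4 y = 1351.41
20.4 x + 23.0 y = 245.80
Solving the 2×2 system: x ≈ 30.4, y ≈ -16.3 km.
Check against Station 1 (with the unrounded x, y): √((x + 44.4)²+(y + 45.5)²) = 80.31 ≈ 80.30 km. ✓

(30.4, -16.3)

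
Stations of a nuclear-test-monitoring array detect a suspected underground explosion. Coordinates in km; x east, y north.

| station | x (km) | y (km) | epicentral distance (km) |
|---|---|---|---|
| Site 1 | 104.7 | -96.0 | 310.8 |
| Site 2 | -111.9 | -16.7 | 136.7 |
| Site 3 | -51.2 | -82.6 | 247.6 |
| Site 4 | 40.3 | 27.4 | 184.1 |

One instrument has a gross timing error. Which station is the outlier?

Site 3

Solve using three stations at a time. Using Site 1, Site 2, Site 4 (subtract circle equations pairwise → linear system) gives (x, y) ≈ (-118.9, 119.9).
Distances from that point to each station vs reported:
  Site 1: calculated 310.8 vs reported 310.8 → residual 0.0 km
  Site 2: calculated 136.7 vs reported 136.7 → residual 0.0 km
  Site 3: calculated 213.5 vs reported 247.6 → residual 34.1 km
  Site 4: calculated 184.1 vs reported 184.1 → residual 0.0 km
Site 1, Site 2, Site 4 are mutually consistent (residuals ≈ 0); Site 3 is off by 34.1 km.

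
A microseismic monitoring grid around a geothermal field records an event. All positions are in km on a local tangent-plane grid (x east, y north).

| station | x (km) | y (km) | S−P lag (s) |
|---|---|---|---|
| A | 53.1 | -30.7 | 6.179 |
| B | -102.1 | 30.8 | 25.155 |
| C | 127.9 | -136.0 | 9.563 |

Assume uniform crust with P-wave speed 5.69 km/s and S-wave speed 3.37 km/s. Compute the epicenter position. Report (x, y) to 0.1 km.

x ≈ 76.1 km, y ≈ -76.3 km

Distance from S−P lag: d = Δt · v_P v_S / (v_P − v_S) = Δt · (5.69·3.37)/(5.69−3.37) ≈ 8.2652·Δt.
So d_A = 51.07, d_B = 207.91, d_C = 79.04 km.
Circle about each station: (x − 53.1)² + (y + 30.7)² = 51.07²; (x + 102.1)² + (y − 30.8)² = 207.91²; (x − 127.9)² + (y + 136.0)² = 79.04².
Subtracting the A equation from the B and C equations removes the quadratic terms:
-310.4 x + 123.0 y = -33007.47
149.6 x − 210.6 y = 27453.13
Solving the 2×2 system: x ≈ 76.1, y ≈ -76.3 km.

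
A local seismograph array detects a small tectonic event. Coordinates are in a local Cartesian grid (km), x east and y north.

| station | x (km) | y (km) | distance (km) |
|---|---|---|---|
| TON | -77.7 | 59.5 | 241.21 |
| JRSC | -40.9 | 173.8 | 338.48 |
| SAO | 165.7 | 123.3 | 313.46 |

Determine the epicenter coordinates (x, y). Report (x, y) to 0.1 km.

(27.0, -157.8)

Circle about each station: (x + 77.7)² + (y − 59.5)² = 241.21²; (x + 40.9)² + (y − 173.8)² = 338.48²; (x − 165.7)² + (y − 123.3)² = 313.46².
Subtracting pairs of circle equations eliminates x²+y² and gives linear equations (the radical axes):
73.6 x + 228.6 y = -34084.74
486.8 x + 127.6 y = -6993.07
Solving the 2×2 system: x ≈ 27.0, y ≈ -157.8 km.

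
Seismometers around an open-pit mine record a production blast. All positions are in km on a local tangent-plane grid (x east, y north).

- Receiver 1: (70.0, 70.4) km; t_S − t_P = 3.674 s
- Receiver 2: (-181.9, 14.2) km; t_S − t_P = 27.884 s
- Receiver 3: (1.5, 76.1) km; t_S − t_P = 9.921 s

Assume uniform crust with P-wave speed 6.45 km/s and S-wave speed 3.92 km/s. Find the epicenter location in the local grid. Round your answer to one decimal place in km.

Distance from S−P lag: d = Δt · v_P v_S / (v_P − v_S) = Δt · (6.45·3.92)/(6.45−3.92) ≈ 9.9937·Δt.
So d_Receiver 1 = 36.72, d_Receiver 2 = 278.66, d_Receiver 3 = 99.15 km.
Circle about each station: (x − 70.0)² + (y − 70.4)² = 36.72²; (x + 181.9)² + (y − 14.2)² = 278.66²; (x − 1.5)² + (y − 76.1)² = 99.15².
Subtracting the Receiver 1 equation from the Receiver 2 and Receiver 3 equations removes the quadratic terms:
-503.8 x − 112.4 y = -52869.95
-137.0 x + 11.4 y = -12545.06
Solving the 2×2 system: x ≈ 95.2, y ≈ 43.7 km.

(95.2, 43.7)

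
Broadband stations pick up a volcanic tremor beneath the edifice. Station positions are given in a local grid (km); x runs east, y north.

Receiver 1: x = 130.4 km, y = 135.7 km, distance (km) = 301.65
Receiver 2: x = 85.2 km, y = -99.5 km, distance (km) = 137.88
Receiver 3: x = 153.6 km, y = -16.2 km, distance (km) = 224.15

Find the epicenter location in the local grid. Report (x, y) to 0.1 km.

Circle about each station: (x − 130.4)² + (y − 135.7)² = 301.65²; (x − 85.2)² + (y + 99.5)² = 137.88²; (x − 153.6)² + (y + 16.2)² = 224.15².
Subtracting pairs of circle equations eliminates x²+y² and gives linear equations (the radical axes):
-90.4 x − 470.4 y = 53722.47
46.4 x − 303.8 y = 29186.25
Solving the 2×2 system: x ≈ -52.6, y ≈ -104.1 km.

-52.6 km east, -104.1 km north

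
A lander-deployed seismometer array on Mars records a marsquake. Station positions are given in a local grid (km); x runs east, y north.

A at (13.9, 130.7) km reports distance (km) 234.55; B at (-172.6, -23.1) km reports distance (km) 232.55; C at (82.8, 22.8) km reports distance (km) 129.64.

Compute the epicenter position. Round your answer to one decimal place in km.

Circle about each station: (x − 13.9)² + (y − 130.7)² = 234.55²; (x + 172.6)² + (y + 23.1)² = 232.55²; (x − 82.8)² + (y − 22.8)² = 129.64².
Subtracting the A equation from the B and C equations removes the quadratic terms:
-373.0 x − 307.6 y = 13982.87
137.8 x − 215.8 y = 28307.15
Solving the 2×2 system: x ≈ 46.3, y ≈ -101.6 km.
Check against A (with the unrounded x, y): √((x − 13.9)²+(y − 130.7)²) = 234.55 ≈ 234.55 km. ✓

46.3 km east, -101.6 km north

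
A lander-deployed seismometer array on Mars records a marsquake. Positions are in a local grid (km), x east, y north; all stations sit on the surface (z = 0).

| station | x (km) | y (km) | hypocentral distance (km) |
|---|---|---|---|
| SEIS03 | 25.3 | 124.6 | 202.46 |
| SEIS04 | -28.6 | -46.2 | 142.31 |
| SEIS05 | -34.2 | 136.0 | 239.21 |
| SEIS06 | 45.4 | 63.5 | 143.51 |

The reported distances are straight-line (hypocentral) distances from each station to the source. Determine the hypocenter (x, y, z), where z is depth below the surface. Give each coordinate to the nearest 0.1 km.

(96.9, -52.6, 66.8)

Each station gives a sphere (x−x_i)² + (y−y_i)² + z² = d_i² (stations at z=0).
Subtracting the SEIS03 sphere from SEIS04 and SEIS05: z² cancels, leaving linear equations in x and y:
-107.8 x − 341.6 y = 7525.07
-119.0 x + 22.8 y = -12730.98
Solving: x ≈ 96.903, y ≈ -52.609 km (keep extra digits for the depth step; rounded: 96.9, -52.6).
Then from the SEIS03 sphere: z² = 202.46² − (x − 25.3)² − (y − 124.6)² with x = 96.903, y = -52.609, so z ≈ 66.783 ≈ 66.8 km.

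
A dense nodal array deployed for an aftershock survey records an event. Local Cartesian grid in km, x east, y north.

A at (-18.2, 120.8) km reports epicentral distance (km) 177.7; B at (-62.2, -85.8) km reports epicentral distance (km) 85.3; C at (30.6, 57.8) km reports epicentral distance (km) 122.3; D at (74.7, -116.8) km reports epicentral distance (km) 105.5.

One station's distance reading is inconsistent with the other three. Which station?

B

Solve using three stations at a time. Using A, C, D (subtract circle equations pairwise → linear system) gives (x, y) ≈ (-12.2, -56.8).
Distances from that point to each station vs reported:
  A: calculated 177.7 vs reported 177.7 → residual 0.0 km
  B: calculated 57.8 vs reported 85.3 → residual 27.5 km
  C: calculated 122.3 vs reported 122.3 → residual 0.0 km
  D: calculated 105.6 vs reported 105.5 → residual 0.1 km
A, C, D are mutually consistent (residuals ≈ 0); B is off by 27.5 km.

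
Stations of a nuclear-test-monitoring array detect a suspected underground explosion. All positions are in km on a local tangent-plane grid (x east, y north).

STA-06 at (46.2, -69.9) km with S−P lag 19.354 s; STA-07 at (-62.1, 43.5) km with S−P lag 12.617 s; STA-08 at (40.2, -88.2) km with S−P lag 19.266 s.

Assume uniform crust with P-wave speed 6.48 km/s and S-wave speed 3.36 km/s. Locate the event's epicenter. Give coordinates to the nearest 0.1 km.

x ≈ -85.8 km, y ≈ -41.3 km

Distance from S−P lag: d = Δt · v_P v_S / (v_P − v_S) = Δt · (6.48·3.36)/(6.48−3.36) ≈ 6.9785·Δt.
So d_STA-06 = 135.06, d_STA-07 = 88.05, d_STA-08 = 134.45 km.
Circle about each station: (x − 46.2)² + (y + 69.9)² = 135.06²; (x + 62.1)² + (y − 43.5)² = 88.05²; (x − 40.2)² + (y + 88.2)² = 134.45².
Subtracting the STA-06 equation from the STA-07 and STA-08 equations removes the quadratic terms:
-216.6 x + 226.8 y = 9216.61
-12.0 x − 36.6 y = 2539.23
Solving the 2×2 system: x ≈ -85.8, y ≈ -41.3 km.
Check against STA-06 (with the unrounded x, y): √((x − 46.2)²+(y + 69.9)²) = 135.03 ≈ 135.06 km. ✓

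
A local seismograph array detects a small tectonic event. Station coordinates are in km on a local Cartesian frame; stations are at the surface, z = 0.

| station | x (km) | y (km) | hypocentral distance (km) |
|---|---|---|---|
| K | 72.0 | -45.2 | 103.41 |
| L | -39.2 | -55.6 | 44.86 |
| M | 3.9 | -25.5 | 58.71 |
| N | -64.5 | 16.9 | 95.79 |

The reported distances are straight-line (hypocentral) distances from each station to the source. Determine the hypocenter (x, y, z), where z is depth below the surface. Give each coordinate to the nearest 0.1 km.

x ≈ -21.9 km, y ≈ -58.3 km, depth ≈ 41.3 km

Each station gives a sphere (x−x_i)² + (y−y_i)² + z² = d_i² (stations at z=0).
Subtracting the K sphere from L and M: z² cancels, leaving linear equations in x and y:
-222.4 x − 20.8 y = 6082.17
-136.2 x + 39.4 y = 685.18
Solving: x ≈ -21.895, y ≈ -58.299 km (keep extra digits for the depth step; rounded: -21.9, -58.3).
Then from the K sphere: z² = 103.41² − (x − 72.0)² − (y + 45.2)² with x = -21.895, y = -58.299, so z ≈ 41.301 ≈ 41.3 km.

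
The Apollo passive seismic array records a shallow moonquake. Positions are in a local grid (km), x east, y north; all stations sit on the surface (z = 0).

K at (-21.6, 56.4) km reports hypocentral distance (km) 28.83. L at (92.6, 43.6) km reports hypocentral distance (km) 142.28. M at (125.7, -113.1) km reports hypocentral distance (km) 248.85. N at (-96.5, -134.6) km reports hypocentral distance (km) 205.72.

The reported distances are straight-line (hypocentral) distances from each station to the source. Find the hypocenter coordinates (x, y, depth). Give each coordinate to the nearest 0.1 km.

x ≈ -47.8 km, y ≈ 65.1 km, depth ≈ 8.3 km

Each station gives a sphere (x−x_i)² + (y−y_i)² + z² = d_i² (stations at z=0).
Subtracting the K sphere from L and M: z² cancels, leaving linear equations in x and y:
228.4 x − 25.6 y = -12584.23
294.6 x − 339.0 y = -36150.57
Solving: x ≈ -47.801, y ≈ 65.099 km (keep extra digits for the depth step; rounded: -47.8, 65.1).
Then from the K sphere: z² = 28.83² − (x + 21.6)² − (y − 56.4)² with x = -47.801, y = 65.099, so z ≈ 8.307 ≈ 8.3 km.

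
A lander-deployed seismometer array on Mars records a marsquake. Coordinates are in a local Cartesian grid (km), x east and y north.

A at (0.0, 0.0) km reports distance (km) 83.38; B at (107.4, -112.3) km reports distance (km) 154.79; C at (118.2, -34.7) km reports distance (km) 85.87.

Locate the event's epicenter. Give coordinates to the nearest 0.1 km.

Circle about each station: x² + y² = 83.38²; (x − 107.4)² + (y + 112.3)² = 154.79²; (x − 118.2)² + (y + 34.7)² = 85.87².
Subtracting the A equation from the B and C equations removes the quadratic terms:
214.8 x − 224.6 y = 7138.33
236.4 x − 69.4 y = 14753.90
Solving the 2×2 system: x ≈ 73.8, y ≈ 38.8 km.

(73.8, 38.8)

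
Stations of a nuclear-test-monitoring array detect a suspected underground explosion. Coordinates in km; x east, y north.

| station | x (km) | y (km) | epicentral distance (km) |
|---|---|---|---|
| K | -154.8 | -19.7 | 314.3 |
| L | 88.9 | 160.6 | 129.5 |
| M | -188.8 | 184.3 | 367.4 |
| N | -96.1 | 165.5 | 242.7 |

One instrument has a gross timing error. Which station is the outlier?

Solve using three stations at a time. Using K, L, M (subtract circle equations pairwise → linear system) gives (x, y) ≈ (152.2, 47.6).
Distances from that point to each station vs reported:
  K: calculated 314.3 vs reported 314.3 → residual 0.0 km
  L: calculated 129.6 vs reported 129.5 → residual 0.1 km
  M: calculated 367.4 vs reported 367.4 → residual 0.0 km
  N: calculated 274.9 vs reported 242.7 → residual 32.2 km
K, L, M are mutually consistent (residuals ≈ 0); N is off by 32.2 km.

N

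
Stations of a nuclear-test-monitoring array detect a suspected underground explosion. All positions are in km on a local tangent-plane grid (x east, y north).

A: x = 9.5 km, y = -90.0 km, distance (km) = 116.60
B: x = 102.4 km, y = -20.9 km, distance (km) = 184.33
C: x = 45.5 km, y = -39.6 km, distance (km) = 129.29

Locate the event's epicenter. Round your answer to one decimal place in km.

Circle about each station: (x − 9.5)² + (y + 90.0)² = 116.60²; (x − 102.4)² + (y + 20.9)² = 184.33²; (x − 45.5)² + (y + 39.6)² = 129.29².
Subtracting the A equation from the B and C equations removes the quadratic terms:
185.8 x + 138.2 y = -17649.67
72.0 x + 100.8 y = -7672.18
Solving the 2×2 system: x ≈ -81.9, y ≈ -17.6 km.

(-81.9, -17.6)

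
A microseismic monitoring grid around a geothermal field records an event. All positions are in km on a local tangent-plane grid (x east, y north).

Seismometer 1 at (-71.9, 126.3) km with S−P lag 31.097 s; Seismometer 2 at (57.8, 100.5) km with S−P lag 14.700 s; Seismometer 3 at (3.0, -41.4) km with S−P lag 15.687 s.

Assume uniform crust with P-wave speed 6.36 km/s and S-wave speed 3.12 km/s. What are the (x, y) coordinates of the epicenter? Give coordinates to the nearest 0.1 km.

(81.7, 13.7)

Distance from S−P lag: d = Δt · v_P v_S / (v_P − v_S) = Δt · (6.36·3.12)/(6.36−3.12) ≈ 6.1244·Δt.
So d_Seismometer 1 = 190.45, d_Seismometer 2 = 90.03, d_Seismometer 3 = 96.07 km.
Circle about each station: (x + 71.9)² + (y − 126.3)² = 190.45²; (x − 57.8)² + (y − 100.5)² = 90.03²; (x − 3.0)² + (y + 41.4)² = 96.07².
Subtracting the Seismometer 1 equation from the Seismometer 2 and Seismometer 3 equations removes the quadratic terms:
259.4 x − 51.6 y = 20485.59
149.8 x − 335.4 y = 7643.42
Solving the 2×2 system: x ≈ 81.7, y ≈ 13.7 km.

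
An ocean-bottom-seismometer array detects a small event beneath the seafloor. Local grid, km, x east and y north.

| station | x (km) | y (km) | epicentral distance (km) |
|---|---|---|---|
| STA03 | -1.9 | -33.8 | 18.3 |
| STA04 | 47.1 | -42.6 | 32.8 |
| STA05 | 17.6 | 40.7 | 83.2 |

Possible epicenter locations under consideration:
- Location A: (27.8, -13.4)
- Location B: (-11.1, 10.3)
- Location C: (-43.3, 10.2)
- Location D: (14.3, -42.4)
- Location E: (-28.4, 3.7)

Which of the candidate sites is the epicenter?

Location D

For each candidate, compare |candidate − station| to the reported distance:
Location A: residuals STA03 17.7, STA04 2.2, STA05 28.1 → max 28.1 km
Location B: residuals STA03 26.7, STA04 45.8, STA05 41.4 → max 45.8 km
Location C: residuals STA03 42.1, STA04 71.9, STA05 15.1 → max 71.9 km
Location D: residuals STA03 0.0, STA04 0.0, STA05 0.0 → max 0.0 km
Location E: residuals STA03 27.6, STA04 55.8, STA05 24.2 → max 55.8 km
Only Location D has all residuals ≈ 0.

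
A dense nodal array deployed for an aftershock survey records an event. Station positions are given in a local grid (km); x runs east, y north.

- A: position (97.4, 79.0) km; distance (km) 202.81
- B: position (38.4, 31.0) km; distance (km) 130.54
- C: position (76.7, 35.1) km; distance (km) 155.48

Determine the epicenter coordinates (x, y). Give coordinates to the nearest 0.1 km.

-23.0 km east, -84.2 km north

Circle about each station: (x − 97.4)² + (y − 79.0)² = 202.81²; (x − 38.4)² + (y − 31.0)² = 130.54²; (x − 76.7)² + (y − 35.1)² = 155.48².
Subtracting the A equation from the B and C equations removes the quadratic terms:
-118.0 x − 96.0 y = 10799.00
-41.4 x − 87.8 y = 8345.01
Solving the 2×2 system: x ≈ -23.0, y ≈ -84.2 km.
Check against A (with the unrounded x, y): √((x − 97.4)²+(y − 79.0)²) = 202.81 ≈ 202.81 km. ✓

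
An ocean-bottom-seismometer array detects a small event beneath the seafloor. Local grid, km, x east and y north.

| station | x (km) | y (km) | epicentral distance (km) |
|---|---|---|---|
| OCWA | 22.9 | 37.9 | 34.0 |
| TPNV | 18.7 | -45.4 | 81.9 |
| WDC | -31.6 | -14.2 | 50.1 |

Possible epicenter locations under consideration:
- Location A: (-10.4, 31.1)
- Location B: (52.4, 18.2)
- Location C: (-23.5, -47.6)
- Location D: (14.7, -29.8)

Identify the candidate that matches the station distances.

For each candidate, compare |candidate − station| to the reported distance:
Location A: residuals OCWA 0.0, TPNV 0.1, WDC 0.1 → max 0.1 km
Location B: residuals OCWA 1.5, TPNV 9.9, WDC 39.9 → max 39.9 km
Location C: residuals OCWA 63.3, TPNV 39.6, WDC 15.7 → max 63.3 km
Location D: residuals OCWA 34.2, TPNV 65.8, WDC 1.2 → max 65.8 km
Only Location A has all residuals ≈ 0.

Location A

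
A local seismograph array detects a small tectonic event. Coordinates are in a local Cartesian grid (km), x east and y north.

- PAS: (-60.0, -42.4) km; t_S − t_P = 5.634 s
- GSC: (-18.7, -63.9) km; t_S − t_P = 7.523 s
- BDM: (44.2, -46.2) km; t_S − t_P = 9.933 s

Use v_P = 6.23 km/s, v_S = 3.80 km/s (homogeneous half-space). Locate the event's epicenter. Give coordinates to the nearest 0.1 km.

Distance from S−P lag: d = Δt · v_P v_S / (v_P − v_S) = Δt · (6.23·3.80)/(6.23−3.80) ≈ 9.7424·Δt.
So d_PAS = 54.89, d_GSC = 73.29, d_BDM = 96.77 km.
Circle about each station: (x + 60.0)² + (y + 42.4)² = 54.89²; (x + 18.7)² + (y + 63.9)² = 73.29²; (x − 44.2)² + (y + 46.2)² = 96.77².
Subtracting the PAS equation from the GSC and BDM equations removes the quadratic terms:
82.6 x − 43.0 y = -3323.37
208.4 x − 7.6 y = -7661.20
Solving the 2×2 system: x ≈ -36.5, y ≈ 7.2 km.

-36.5 km east, 7.2 km north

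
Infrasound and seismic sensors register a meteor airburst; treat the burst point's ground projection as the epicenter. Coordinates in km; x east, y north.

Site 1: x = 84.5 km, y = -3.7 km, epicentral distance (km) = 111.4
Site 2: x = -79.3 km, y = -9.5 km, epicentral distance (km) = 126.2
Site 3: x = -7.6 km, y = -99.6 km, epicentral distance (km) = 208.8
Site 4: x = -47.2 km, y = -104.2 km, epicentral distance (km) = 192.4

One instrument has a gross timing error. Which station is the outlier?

Site 3

Solve using three stations at a time. Using Site 1, Site 2, Site 4 (subtract circle equations pairwise → linear system) gives (x, y) ≈ (10.3, 79.4).
Distances from that point to each station vs reported:
  Site 1: calculated 111.4 vs reported 111.4 → residual 0.0 km
  Site 2: calculated 126.2 vs reported 126.2 → residual 0.0 km
  Site 3: calculated 179.9 vs reported 208.8 → residual 28.9 km
  Site 4: calculated 192.4 vs reported 192.4 → residual 0.0 km
Site 1, Site 2, Site 4 are mutually consistent (residuals ≈ 0); Site 3 is off by 28.9 km.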